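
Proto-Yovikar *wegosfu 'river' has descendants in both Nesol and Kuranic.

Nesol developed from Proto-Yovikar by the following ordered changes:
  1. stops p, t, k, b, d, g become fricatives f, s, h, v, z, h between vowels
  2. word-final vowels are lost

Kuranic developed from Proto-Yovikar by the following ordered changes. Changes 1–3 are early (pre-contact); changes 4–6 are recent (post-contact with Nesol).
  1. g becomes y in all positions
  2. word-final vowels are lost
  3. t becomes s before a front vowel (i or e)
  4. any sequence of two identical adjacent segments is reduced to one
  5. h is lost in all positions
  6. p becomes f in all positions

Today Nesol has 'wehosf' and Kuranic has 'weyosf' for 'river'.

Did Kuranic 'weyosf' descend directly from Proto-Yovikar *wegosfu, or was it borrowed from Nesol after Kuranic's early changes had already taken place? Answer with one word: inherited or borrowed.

inherited

If inherited, *wegosfu would pass through all of Kuranic's changes:
Kuranic: *wegosfu > weyosfu > weyosf  (by unconditioned shift, apocope)
If borrowed from Nesol 'wehosf' after the early changes, it would undergo only the recent ones:
  rule 4 (degemination): no change (wehosf)
  rule 5 (h-loss): wehosf → weosf
  rule 6 (unconditioned shift): no change (weosf)
  ⇒ as a loan: weosf
Kuranic 'weyosf' matches the inherited outcome exactly, so it is an inherited cognate, not a loan.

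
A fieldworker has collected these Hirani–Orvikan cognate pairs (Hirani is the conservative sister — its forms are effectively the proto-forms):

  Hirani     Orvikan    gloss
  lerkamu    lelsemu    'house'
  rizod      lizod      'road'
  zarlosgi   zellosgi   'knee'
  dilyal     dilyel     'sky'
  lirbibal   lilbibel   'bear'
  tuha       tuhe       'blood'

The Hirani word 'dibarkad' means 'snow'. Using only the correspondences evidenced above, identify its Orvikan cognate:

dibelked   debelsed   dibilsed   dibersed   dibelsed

zarlosgi ~ zellosgi — Hirani a corresponds to Orvikan e after a consonant, before r.
lerkamu ~ lelsemu, zarlosgi ~ zellosgi — Hirani r corresponds to Orvikan l after a vowel, before a consonant other than r, m, n, p, b, f, v.
lerkamu ~ lelsemu — Hirani k corresponds to Orvikan s after a consonant, before a back vowel.
dilyal ~ dilyel, lirbibal ~ lilbibel — Hirani a corresponds to Orvikan e after a consonant, before a consonant other than r, m, n, p, b, f, v.
Applying these to Hirani 'dibarkad':
  dibarkad → diberkad   (a→e after a consonant, before r)
  diberkad → dibelkad   (r→l after a vowel, before a consonant other than r, m, n, p, b, f, v)
  dibelkad → dibelsad   (k→s after a consonant, before a back vowel)
  dibelsad → dibelsed   (a→e after a consonant, before a consonant other than r, m, n, p, b, f, v)
So the Orvikan cognate is 'dibelsed'.

dibelsed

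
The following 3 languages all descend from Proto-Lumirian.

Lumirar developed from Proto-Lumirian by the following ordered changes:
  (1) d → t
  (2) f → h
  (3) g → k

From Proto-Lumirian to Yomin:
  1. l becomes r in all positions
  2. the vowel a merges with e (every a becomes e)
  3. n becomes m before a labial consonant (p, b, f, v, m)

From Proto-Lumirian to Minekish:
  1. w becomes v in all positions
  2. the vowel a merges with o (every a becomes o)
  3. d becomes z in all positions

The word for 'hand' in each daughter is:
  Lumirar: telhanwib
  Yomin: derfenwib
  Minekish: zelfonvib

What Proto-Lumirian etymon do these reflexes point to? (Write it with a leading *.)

*delfanwib

Position 4: Lumirar has h, Yomin has f, Minekish has f. Yomin preserves f here (none of its changes turn any other segment into f), so the proto-segment is *f.
Position 3: Lumirar has l, Yomin has r, Minekish has l. Lumirar preserves l here (none of its changes turn any other segment into l), so the proto-segment is *l.
Continuing position by position gives *delfanwib; check it forward:
Lumirar: *delfanwib > telfanwib > telhanwib  (by unconditioned shift, unconditioned shift)
Yomin: *delfanwib
  delfanwib → derfanwib   [unconditioned shift]
  derfanwib → derfenwib   [vowel merger]
  derfenwib (rule 3 does not apply)
  giving Yomin derfenwib.
Minekish: *delfanwib
  delfanwib → delfanvib   [unconditioned shift]
  delfanvib → delfonvib   [vowel merger]
  delfonvib → zelfonvib   [unconditioned shift]
  giving Minekish zelfonvib.
*delfanwib is the unique common source.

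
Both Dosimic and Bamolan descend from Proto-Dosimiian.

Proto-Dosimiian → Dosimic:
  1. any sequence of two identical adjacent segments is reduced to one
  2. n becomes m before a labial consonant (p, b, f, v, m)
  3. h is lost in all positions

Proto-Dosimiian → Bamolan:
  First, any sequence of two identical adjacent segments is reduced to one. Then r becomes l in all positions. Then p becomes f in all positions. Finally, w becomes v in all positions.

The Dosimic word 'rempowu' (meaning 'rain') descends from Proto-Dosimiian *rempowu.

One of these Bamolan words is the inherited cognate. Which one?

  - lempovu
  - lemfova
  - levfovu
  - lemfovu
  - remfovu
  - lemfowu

Bamolan: *rempowu > lempowu > lemfowu > lemfovu  (by unconditioned shift, unconditioned shift, unconditioned shift)

lemfovu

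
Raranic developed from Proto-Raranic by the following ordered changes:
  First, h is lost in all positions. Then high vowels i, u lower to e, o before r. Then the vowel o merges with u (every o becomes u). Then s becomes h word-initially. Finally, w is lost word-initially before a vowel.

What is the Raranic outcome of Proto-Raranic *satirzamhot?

haterzamut

Raranic: start from *satirzamhot.
  rule 1 (h-loss): satirzamhot → satirzamot
  rule 2 (pre-rhotic lowering): satirzamot → saterzamot
  rule 3 (vowel merger): saterzamot → saterzamut
  rule 4 (debuccalisation): saterzamut → haterzamut
  rule 5: no change — haterzamut
  ⇒ Raranic haterzamut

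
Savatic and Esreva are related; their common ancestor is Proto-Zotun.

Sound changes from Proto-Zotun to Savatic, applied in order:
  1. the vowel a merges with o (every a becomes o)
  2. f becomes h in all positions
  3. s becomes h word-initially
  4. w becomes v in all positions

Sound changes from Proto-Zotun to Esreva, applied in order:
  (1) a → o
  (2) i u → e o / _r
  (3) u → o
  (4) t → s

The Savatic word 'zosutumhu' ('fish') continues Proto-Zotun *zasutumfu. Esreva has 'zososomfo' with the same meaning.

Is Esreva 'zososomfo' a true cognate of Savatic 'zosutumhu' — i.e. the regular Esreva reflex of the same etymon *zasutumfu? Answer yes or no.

yes

Derive the expected Esreva reflex of *zasutumfu:
Esreva: *zasutumfu
  zasutumfu → zosutumfu   [vowel merger]
  zosutumfu (rule 2 does not apply)
  zosutumfu → zosotomfo   [vowel merger]
  zosotomfo → zososomfo   [unconditioned shift]
  giving Esreva zososomfo.
Esreva 'zososomfo' matches the regular reflex exactly, so the pair is cognate.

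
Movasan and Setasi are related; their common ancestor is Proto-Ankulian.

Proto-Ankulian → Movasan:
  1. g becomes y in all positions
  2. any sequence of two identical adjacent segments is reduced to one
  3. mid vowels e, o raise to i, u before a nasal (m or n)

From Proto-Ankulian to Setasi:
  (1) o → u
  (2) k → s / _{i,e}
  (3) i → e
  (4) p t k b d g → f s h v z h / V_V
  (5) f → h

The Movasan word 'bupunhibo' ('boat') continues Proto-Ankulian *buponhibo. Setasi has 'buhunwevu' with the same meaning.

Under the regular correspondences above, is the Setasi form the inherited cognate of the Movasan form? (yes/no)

no

Derive the expected Setasi reflex of *buponhibo:
Setasi: start from *buponhibo.
  rule 1 (vowel merger): buponhibo → bupunhibu
  rule 2: no change — bupunhibu
  rule 3 (vowel merger): bupunhibu → bupunhebu
  rule 4 (intervocalic lenition): bupunhebu → bufunhevu
  rule 5 (unconditioned shift): bufunhevu → buhunhevu
  ⇒ Setasi buhunhevu
The regular Setasi reflex would be 'buhunhevu', but the attested form is 'buhunwevu'. The correspondence is irregular, so they are not cognates (the Setasi form has a different source).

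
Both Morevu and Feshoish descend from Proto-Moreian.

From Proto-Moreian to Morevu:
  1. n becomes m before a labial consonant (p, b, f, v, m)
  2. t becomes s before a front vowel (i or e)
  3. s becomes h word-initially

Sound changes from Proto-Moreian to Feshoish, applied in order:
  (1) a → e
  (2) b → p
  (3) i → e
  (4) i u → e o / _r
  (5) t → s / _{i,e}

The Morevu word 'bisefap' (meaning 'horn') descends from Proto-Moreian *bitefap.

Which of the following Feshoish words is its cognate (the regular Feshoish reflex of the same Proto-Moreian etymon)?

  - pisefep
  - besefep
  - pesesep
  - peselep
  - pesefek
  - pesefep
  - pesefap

Feshoish: *bitefap
  bitefap → bitefep   [vowel merger]
  bitefep → pitefep   [unconditioned shift]
  pitefep → petefep   [vowel merger]
  petefep (rule 4 does not apply)
  petefep → pesefep   [palatalisation]
  giving Feshoish pesefep.
Only 'pesefep' matches the regular Feshoish development of *bitefap.

pesefep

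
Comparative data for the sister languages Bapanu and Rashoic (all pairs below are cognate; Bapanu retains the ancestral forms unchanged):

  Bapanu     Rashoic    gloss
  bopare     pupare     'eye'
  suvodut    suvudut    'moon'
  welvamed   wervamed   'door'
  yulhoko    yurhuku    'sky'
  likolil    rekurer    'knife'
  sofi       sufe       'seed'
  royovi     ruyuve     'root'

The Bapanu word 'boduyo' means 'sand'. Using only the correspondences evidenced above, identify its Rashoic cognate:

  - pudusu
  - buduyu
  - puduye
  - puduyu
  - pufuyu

puduyu

bopare ~ pupare — Bapanu b corresponds to Rashoic p word-initially before a back vowel.
suvodut ~ suvudut, yulhoko ~ yurhuku — Bapanu o corresponds to Rashoic u after a consonant, before a consonant other than r, m, n, p, b, f, v.
yulhoko ~ yurhuku — Bapanu o corresponds to Rashoic u word-finally.
Applying these to Bapanu 'boduyo':
  boduyo → poduyo   (b→p word-initially before a back vowel)
  poduyo → puduyo   (o→u after a consonant, before a consonant other than r, m, n, p, b, f, v)
  puduyo → puduyu   (o→u word-finally)
So the Rashoic cognate is 'puduyu'.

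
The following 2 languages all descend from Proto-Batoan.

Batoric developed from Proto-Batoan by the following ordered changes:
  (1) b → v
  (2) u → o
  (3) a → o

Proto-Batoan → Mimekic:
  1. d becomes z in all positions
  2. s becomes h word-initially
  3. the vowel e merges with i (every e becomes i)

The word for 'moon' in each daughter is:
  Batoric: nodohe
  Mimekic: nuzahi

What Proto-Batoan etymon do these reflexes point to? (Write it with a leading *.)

*nudahe

Position 2: Batoric has o, Mimekic has u. Mimekic preserves u here (none of its changes turn any other segment into u), so the proto-segment is *u.
Position 6: Batoric has e, Mimekic has i. Batoric preserves e here (none of its changes turn any other segment into e), so the proto-segment is *e.
Verify the candidate proto-form against each daughter:
Batoric: start from *nudahe.
  rule 1: no change — nudahe
  rule 2 (vowel merger): nudahe → nodahe
  rule 3 (vowel merger): nodahe → nodohe
  ⇒ Batoric nodohe
Mimekic: *nudahe > nuzahe > nuzahi  (by unconditioned shift, vowel merger)
No other proto-form is consistent with every reflex, so the reconstruction is *nudahe.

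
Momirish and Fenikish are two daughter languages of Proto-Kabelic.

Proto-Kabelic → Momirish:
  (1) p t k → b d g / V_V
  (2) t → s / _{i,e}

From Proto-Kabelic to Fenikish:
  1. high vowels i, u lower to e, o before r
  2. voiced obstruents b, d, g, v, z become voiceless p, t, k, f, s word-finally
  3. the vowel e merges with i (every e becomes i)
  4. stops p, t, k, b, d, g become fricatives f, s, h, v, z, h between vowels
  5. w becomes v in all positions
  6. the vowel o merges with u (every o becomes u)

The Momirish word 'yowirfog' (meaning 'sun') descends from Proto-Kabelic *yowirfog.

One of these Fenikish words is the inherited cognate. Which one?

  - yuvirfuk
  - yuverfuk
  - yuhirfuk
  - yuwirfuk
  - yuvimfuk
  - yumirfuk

yuvirfuk

Fenikish: start from *yowirfog.
  rule 1 (pre-rhotic lowering): yowirfog → yowerfog
  rule 2 (final devoicing): yowerfog → yowerfok
  rule 3 (vowel merger): yowerfok → yowirfok
  rule 4: no change — yowirfok
  rule 5 (unconditioned shift): yowirfok → yovirfok
  rule 6 (vowel merger): yovirfok → yuvirfuk
  ⇒ Fenikish yuvirfuk
The other candidates each miss or misapply at least one Fenikish change.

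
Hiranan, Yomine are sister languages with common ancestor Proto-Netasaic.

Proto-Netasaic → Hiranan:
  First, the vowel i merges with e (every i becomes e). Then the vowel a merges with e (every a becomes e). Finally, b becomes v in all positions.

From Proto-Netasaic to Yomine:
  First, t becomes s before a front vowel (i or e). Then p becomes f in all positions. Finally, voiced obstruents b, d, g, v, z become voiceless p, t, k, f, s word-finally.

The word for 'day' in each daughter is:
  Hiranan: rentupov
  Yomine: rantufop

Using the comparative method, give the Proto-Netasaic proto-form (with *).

Position 2: Hiranan has e, Yomine has a. Yomine preserves a here (none of its changes turn any other segment into a), so the proto-segment is *a.
Position 8: Hiranan has v, Yomine has p. In Yomine, p can only continue *b, so the proto-segment is *b.
Position 6: Hiranan has p, Yomine has f. Hiranan preserves p here (none of its changes turn any other segment into p), so the proto-segment is *p.
Verify the candidate proto-form against each daughter:
Hiranan: start from *rantupob.
  rule 1: no change — rantupob
  rule 2 (vowel merger): rantupob → rentupob
  rule 3 (unconditioned shift): rentupob → rentupov
  ⇒ Hiranan rentupov
Yomine: *rantupob > rantufob > rantufop  (by unconditioned shift, final devoicing)
No other proto-form is consistent with every reflex, so the reconstruction is *rantupob.

*rantupob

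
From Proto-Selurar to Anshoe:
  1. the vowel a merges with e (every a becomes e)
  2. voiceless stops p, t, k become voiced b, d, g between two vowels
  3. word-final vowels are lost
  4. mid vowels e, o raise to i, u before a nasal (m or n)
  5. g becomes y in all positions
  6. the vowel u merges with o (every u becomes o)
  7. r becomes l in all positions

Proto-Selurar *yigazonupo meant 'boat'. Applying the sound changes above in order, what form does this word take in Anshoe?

Anshoe: *yigazonupo
  yigazonupo → yigezonupo   [vowel merger]
  yigezonupo → yigezonubo   [intervocalic voicing]
  yigezonubo → yigezonub   [apocope]
  yigezonub → yigezunub   [pre-nasal raising]
  yigezunub → yiyezunub   [unconditioned shift]
  yiyezunub → yiyezonob   [vowel merger]
  yiyezonob (rule 7 does not apply)
  giving Anshoe yiyezonob.

yiyezonob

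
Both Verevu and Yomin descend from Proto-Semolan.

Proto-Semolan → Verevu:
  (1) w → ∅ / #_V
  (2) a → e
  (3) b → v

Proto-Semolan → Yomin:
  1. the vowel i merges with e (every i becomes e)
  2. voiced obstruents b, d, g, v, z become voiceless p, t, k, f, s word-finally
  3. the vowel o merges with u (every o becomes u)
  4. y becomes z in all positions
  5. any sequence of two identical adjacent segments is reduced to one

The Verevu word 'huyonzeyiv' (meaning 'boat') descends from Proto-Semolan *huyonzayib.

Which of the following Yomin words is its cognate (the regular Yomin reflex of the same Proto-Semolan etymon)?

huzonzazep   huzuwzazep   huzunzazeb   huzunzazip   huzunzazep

huzunzazep

Yomin: *huyonzayib > huyonzayeb > huyonzayep > huyunzayep > huzunzazep  (by vowel merger, final devoicing, vowel merger, unconditioned shift)
Among the options, 'huzunzazep' alone shows every Yomin change applied in order.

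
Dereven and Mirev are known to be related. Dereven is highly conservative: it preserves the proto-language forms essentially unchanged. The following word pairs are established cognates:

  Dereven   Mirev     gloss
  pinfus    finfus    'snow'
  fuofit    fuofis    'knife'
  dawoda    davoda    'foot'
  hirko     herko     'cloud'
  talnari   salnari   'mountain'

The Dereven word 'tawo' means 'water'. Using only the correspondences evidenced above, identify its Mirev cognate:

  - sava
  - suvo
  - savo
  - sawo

savo

talnari ~ salnari — Dereven t corresponds to Mirev s word-initially before a back vowel.
dawoda ~ davoda — Dereven w corresponds to Mirev v between vowels (before a back vowel).
Applying these to Dereven 'tawo':
  tawo → sawo   (t→s word-initially before a back vowel)
  sawo → savo   (w→v between vowels (before a back vowel))
So the Mirev cognate is 'savo'.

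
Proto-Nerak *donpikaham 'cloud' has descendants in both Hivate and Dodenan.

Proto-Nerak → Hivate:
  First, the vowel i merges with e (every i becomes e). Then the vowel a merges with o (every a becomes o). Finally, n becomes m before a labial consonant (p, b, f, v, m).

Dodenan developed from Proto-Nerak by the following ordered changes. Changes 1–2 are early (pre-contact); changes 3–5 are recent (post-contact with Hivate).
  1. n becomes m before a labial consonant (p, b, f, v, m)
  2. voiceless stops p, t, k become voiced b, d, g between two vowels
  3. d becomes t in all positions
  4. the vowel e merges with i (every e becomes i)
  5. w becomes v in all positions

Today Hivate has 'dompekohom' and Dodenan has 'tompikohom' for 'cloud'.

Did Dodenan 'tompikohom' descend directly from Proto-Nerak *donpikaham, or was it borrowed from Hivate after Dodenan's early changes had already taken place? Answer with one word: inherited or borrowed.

If inherited, *donpikaham would pass through all of Dodenan's changes:
Dodenan: start from *donpikaham.
  rule 1 (nasal place assimilation): donpikaham → dompikaham
  rule 2 (intervocalic voicing): dompikaham → dompigaham
  rule 3 (unconditioned shift): dompigaham → tompigaham
  rule 4: no change — tompigaham
  rule 5: no change — tompigaham
  ⇒ Dodenan tompigaham
If borrowed from Hivate 'dompekohom' after the early changes, it would undergo only the recent ones:
  rule 3 (unconditioned shift): dompekohom → tompekohom
  rule 4 (vowel merger): tompekohom → tompikohom
  rule 5 (unconditioned shift): no change (tompikohom)
  ⇒ as a loan: tompikohom
Dodenan 'tompikohom' matches the loan outcome 'tompikohom', not the inherited 'tompigaham' — it skipped the early Dodenan changes, so it was borrowed from Hivate.

borrowed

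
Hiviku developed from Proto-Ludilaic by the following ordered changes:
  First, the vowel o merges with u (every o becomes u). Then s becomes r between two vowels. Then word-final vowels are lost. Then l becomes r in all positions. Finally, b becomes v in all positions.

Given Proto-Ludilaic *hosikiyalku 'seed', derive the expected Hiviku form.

Hiviku: start from *hosikiyalku.
  rule 1 (vowel merger): hosikiyalku → husikiyalku
  rule 2 (rhotacism): husikiyalku → hurikiyalku
  rule 3 (apocope): hurikiyalku → hurikiyalk
  rule 4 (unconditioned shift): hurikiyalk → hurikiyark
  rule 5: no change — hurikiyark
  ⇒ Hiviku hurikiyark

hurikiyark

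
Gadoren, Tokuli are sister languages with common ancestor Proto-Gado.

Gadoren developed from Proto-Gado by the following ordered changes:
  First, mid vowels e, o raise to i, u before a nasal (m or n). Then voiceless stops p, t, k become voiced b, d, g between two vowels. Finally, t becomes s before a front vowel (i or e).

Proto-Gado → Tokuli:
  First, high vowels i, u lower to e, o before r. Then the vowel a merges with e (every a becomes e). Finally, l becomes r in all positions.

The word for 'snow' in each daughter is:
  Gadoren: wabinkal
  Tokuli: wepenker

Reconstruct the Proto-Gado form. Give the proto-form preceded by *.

*wapenkal

Position 4: Gadoren has i, Tokuli has e. Taking the neighbouring segments as reconstructed: Gadoren i could go back to *e or *i; Tokuli e could go back to *a or *e — the one source consistent with every daughter is *e.
Position 8: Gadoren has l, Tokuli has r. Gadoren preserves l here (none of its changes turn any other segment into l), so the proto-segment is *l.
Verify the candidate proto-form against each daughter:
Gadoren: start from *wapenkal.
  rule 1 (pre-nasal raising): wapenkal → wapinkal
  rule 2 (intervocalic voicing): wapinkal → wabinkal
  rule 3: no change — wabinkal
  ⇒ Gadoren wabinkal
Tokuli: *wapenkal > wepenkel > wepenker  (by vowel merger, unconditioned shift)
Only *wapenkal yields all of Gadoren wabinkal, Tokuli wepenker.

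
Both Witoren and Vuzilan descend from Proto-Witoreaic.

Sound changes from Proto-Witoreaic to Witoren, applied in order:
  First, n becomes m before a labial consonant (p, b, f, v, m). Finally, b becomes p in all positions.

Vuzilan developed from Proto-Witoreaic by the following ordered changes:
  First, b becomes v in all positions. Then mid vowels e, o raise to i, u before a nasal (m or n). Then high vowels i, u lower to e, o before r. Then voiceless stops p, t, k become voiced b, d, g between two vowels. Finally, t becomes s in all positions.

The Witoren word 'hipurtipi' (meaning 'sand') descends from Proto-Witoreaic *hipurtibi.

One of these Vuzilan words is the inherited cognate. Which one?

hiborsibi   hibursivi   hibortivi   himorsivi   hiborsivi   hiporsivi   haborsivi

Vuzilan: *hipurtibi
  hipurtibi → hipurtivi   [unconditioned shift]
  hipurtivi (rule 2 does not apply)
  hipurtivi → hiportivi   [pre-rhotic lowering]
  hiportivi → hibortivi   [intervocalic voicing]
  hibortivi → hiborsivi   [unconditioned shift]
  giving Vuzilan hiborsivi.
Only 'hiborsivi' matches the regular Vuzilan development of *hipurtibi.

hiborsivi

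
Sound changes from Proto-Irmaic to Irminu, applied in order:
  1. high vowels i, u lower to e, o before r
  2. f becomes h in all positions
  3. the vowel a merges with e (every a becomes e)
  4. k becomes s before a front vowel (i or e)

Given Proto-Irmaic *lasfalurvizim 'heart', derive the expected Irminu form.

Irminu: start from *lasfalurvizim.
  rule 1 (pre-rhotic lowering): lasfalurvizim → lasfalorvizim
  rule 2 (unconditioned shift): lasfalorvizim → lashalorvizim
  rule 3 (vowel merger): lashalorvizim → leshelorvizim
  rule 4: no change — leshelorvizim
  ⇒ Irminu leshelorvizim

leshelorvizim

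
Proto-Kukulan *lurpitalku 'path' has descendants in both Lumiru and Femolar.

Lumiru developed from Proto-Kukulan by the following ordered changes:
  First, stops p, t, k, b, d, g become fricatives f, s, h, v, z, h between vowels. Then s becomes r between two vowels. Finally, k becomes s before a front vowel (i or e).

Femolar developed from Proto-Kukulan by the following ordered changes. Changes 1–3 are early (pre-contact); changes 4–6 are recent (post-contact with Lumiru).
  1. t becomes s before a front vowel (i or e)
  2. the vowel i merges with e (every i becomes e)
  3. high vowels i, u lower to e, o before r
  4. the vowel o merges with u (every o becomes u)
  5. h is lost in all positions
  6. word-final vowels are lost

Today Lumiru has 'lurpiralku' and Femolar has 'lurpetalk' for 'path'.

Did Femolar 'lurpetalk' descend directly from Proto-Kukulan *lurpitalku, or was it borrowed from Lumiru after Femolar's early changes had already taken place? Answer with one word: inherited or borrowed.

If inherited, *lurpitalku would pass through all of Femolar's changes:
Femolar: *lurpitalku
  lurpitalku (rule 1 does not apply)
  lurpitalku → lurpetalku   [vowel merger]
  lurpetalku → lorpetalku   [pre-rhotic lowering]
  lorpetalku → lurpetalku   [vowel merger]
  lurpetalku (rule 5 does not apply)
  lurpetalku → lurpetalk   [apocope]
  giving Femolar lurpetalk.
If borrowed from Lumiru 'lurpiralku' after the early changes, it would undergo only the recent ones:
  rule 4 (vowel merger): no change (lurpiralku)
  rule 5 (h-loss): no change (lurpiralku)
  rule 6 (apocope): lurpiralku → lurpiralk
  ⇒ as a loan: lurpiralk
Femolar 'lurpetalk' matches the inherited outcome exactly, so it is an inherited cognate, not a loan.

inherited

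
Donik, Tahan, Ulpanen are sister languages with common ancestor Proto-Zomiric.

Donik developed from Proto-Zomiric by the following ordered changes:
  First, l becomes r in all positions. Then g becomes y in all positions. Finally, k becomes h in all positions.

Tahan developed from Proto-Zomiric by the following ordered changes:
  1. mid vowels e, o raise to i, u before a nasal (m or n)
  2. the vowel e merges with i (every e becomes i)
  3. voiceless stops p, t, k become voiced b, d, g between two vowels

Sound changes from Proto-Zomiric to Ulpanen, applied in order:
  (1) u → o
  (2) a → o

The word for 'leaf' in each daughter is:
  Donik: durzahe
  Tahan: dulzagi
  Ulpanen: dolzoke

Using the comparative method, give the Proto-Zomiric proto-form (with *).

Position 7: Donik has e, Tahan has i, Ulpanen has e. Donik preserves e here (none of its changes turn any other segment into e), so the proto-segment is *e.
Position 5: Donik has a, Tahan has a, Ulpanen has o. Donik preserves a here (none of its changes turn any other segment into a), so the proto-segment is *a.
Verify the candidate proto-form against each daughter:
Donik: start from *dulzake.
  rule 1 (unconditioned shift): dulzake → durzake
  rule 2: no change — durzake
  rule 3 (unconditioned shift): durzake → durzahe
  ⇒ Donik durzahe
Tahan: start from *dulzake.
  rule 1: no change — dulzake
  rule 2 (vowel merger): dulzake → dulzaki
  rule 3 (intervocalic voicing): dulzaki → dulzagi
  ⇒ Tahan dulzagi
Ulpanen: start from *dulzake.
  rule 1 (vowel merger): dulzake → dolzake
  rule 2 (vowel merger): dolzake → dolzoke
  ⇒ Ulpanen dolzoke
Only *dulzake yields all of Donik durzahe, Tahan dulzagi, Ulpanen dolzoke.

*dulzake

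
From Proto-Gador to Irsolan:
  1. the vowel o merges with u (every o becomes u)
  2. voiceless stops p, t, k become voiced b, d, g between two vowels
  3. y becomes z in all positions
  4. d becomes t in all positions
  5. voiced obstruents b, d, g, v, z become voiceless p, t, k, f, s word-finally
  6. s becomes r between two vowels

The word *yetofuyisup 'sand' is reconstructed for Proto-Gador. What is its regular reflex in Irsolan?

Irsolan: start from *yetofuyisup.
  rule 1 (vowel merger): yetofuyisup → yetufuyisup
  rule 2 (intervocalic voicing): yetufuyisup → yedufuyisup
  rule 3 (unconditioned shift): yedufuyisup → zedufuzisup
  rule 4 (unconditioned shift): zedufuzisup → zetufuzisup
  rule 5: no change — zetufuzisup
  rule 6 (rhotacism): zetufuzisup → zetufuzirup
  ⇒ Irsolan zetufuzirup

zetufuzirup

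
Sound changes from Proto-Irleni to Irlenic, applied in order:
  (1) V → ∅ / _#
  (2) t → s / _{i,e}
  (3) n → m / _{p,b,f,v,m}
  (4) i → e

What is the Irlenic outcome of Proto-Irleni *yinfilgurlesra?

Irlenic: start from *yinfilgurlesra.
  rule 1 (apocope): yinfilgurlesra → yinfilgurlesr
  rule 2: no change — yinfilgurlesr
  rule 3 (nasal place assimilation): yinfilgurlesr → yimfilgurlesr
  rule 4 (vowel merger): yimfilgurlesr → yemfelgurlesr
  ⇒ Irlenic yemfelgurlesr

yemfelgurlesr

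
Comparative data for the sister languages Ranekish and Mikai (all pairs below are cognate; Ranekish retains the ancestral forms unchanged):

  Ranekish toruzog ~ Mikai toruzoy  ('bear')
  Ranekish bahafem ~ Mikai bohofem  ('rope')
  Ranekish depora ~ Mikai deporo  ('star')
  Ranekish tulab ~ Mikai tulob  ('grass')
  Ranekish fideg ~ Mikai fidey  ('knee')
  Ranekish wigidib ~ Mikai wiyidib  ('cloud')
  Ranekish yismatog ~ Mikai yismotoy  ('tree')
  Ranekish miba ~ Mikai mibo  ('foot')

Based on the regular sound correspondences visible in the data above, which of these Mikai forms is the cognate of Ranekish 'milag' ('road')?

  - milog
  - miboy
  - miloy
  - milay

miloy

bahafem ~ bohofem, yismatog ~ yismotoy — Ranekish a corresponds to Mikai o after a consonant, before a consonant other than r, m, n, p, b, f, v.
toruzog ~ toruzoy, fideg ~ fidey — Ranekish g corresponds to Mikai y word-finally.
Applying these to Ranekish 'milag':
  milag → milog   (a→o after a consonant, before a consonant other than r, m, n, p, b, f, v)
  milog → miloy   (g→y word-finally)
So the Mikai cognate is 'miloy'.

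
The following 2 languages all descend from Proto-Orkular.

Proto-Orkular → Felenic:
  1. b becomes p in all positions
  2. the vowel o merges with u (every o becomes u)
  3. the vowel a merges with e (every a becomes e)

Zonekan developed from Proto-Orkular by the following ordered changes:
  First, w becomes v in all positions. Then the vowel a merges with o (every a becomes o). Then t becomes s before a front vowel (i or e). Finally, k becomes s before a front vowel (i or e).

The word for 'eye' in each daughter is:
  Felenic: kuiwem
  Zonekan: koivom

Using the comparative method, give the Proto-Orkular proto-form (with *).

Position 4: Felenic has w, Zonekan has v. Felenic preserves w here (none of its changes turn any other segment into w), so the proto-segment is *w.
Position 5: Felenic has e, Zonekan has o. Taking the neighbouring segments as reconstructed: Felenic e could go back to *a or *e; Zonekan o could go back to *a or *o — the one source consistent with every daughter is *a.
Verify the candidate proto-form against each daughter:
Felenic: start from *koiwam.
  rule 1: no change — koiwam
  rule 2 (vowel merger): koiwam → kuiwam
  rule 3 (vowel merger): kuiwam → kuiwem
  ⇒ Felenic kuiwem
Zonekan: *koiwam > koivam > koivom  (by unconditioned shift, vowel merger)
*koiwam is the unique common source.

*koiwam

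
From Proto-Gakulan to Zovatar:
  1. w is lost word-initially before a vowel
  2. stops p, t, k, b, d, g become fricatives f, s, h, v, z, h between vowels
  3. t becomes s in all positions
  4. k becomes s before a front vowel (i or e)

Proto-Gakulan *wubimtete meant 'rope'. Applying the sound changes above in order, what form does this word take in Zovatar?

Zovatar: *wubimtete
  wubimtete → ubimtete   [glide loss]
  ubimtete → uvimtese   [intervocalic lenition]
  uvimtese → uvimsese   [unconditioned shift]
  uvimsese (rule 4 does not apply)
  giving Zovatar uvimsese.

uvimsese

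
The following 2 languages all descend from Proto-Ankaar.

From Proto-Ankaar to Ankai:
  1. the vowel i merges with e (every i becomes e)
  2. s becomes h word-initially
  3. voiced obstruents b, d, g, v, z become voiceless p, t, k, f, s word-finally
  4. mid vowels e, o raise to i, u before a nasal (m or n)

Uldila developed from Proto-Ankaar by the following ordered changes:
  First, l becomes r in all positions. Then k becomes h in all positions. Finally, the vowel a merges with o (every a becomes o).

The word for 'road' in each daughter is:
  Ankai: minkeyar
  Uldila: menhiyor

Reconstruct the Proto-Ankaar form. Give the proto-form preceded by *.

*menkiyar

Position 7: Ankai has a, Uldila has o. Ankai preserves a here (none of its changes turn any other segment into a), so the proto-segment is *a.
Position 2: Ankai has i, Uldila has e. Uldila preserves e here (none of its changes turn any other segment into e), so the proto-segment is *e.
Verify the candidate proto-form against each daughter:
Ankai: *menkiyar > menkeyar > minkeyar  (by vowel merger, pre-nasal raising)
Uldila: *menkiyar > menhiyar > menhiyor  (by unconditioned shift, vowel merger)
*menkiyar is the unique common source.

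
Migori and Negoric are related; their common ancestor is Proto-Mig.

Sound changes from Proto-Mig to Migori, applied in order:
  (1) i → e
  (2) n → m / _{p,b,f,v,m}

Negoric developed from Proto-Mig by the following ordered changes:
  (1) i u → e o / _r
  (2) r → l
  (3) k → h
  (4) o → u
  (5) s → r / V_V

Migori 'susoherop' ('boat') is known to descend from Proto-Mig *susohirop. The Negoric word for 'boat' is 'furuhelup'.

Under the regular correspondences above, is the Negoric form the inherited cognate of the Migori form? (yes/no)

Derive the expected Negoric reflex of *susohirop:
Negoric: start from *susohirop.
  rule 1 (pre-rhotic lowering): susohirop → susoherop
  rule 2 (unconditioned shift): susoherop → susohelop
  rule 3: no change — susohelop
  rule 4 (vowel merger): susohelop → susuhelup
  rule 5 (rhotacism): susuhelup → suruhelup
  ⇒ Negoric suruhelup
The regular Negoric reflex would be 'suruhelup', but the attested form is 'furuhelup'. The correspondence is irregular, so they are not cognates (the Negoric form has a different source).

no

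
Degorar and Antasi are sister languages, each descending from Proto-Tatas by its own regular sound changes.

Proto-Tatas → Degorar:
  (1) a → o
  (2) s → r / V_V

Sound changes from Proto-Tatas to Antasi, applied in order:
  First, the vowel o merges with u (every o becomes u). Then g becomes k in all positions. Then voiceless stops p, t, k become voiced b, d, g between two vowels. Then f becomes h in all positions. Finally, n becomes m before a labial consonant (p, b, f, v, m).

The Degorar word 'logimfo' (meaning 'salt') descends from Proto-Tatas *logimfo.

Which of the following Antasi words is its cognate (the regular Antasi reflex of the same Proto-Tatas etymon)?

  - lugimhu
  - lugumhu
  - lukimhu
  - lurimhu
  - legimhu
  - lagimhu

Antasi: start from *logimfo.
  rule 1 (vowel merger): logimfo → lugimfu
  rule 2 (unconditioned shift): lugimfu → lukimfu
  rule 3 (intervocalic voicing): lukimfu → lugimfu
  rule 4 (unconditioned shift): lugimfu → lugimhu
  rule 5: no change — lugimhu
  ⇒ Antasi lugimhu
Among the options, 'lugimhu' alone shows every Antasi change applied in order.

lugimhu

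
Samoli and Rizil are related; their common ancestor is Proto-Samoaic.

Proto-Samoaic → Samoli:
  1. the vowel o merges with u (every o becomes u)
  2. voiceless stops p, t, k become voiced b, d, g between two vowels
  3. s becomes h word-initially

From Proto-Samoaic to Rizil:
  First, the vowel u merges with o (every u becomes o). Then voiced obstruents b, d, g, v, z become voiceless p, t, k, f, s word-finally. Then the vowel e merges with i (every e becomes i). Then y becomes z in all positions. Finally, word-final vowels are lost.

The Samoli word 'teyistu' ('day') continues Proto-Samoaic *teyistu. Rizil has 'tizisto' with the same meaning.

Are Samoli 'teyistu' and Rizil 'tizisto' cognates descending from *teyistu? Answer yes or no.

Derive the expected Rizil reflex of *teyistu:
Rizil: *teyistu > teyisto > tiyisto > tizisto > tizist  (by vowel merger, vowel merger, unconditioned shift, apocope)
The regular Rizil reflex would be 'tizist', but the attested form is 'tizisto'. The correspondence is irregular, so they are not cognates (the Rizil form has a different source).

no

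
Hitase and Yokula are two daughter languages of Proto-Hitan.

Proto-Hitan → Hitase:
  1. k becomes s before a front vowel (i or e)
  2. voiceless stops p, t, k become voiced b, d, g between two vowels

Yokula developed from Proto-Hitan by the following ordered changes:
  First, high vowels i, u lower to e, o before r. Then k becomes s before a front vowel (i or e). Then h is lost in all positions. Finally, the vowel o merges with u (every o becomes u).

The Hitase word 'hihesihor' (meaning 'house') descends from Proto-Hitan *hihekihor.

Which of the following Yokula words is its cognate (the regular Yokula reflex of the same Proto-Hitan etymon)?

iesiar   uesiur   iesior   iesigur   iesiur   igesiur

iesiur

Yokula: *hihekihor > hihesihor > iesior > iesiur  (by palatalisation, h-loss, vowel merger)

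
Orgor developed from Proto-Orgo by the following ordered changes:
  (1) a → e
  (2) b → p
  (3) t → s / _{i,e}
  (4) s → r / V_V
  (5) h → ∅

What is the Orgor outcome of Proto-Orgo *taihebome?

seiepome

Orgor: *taihebome
  taihebome → teihebome   [vowel merger]
  teihebome → teihepome   [unconditioned shift]
  teihepome → seihepome   [palatalisation]
  seihepome (rule 4 does not apply)
  seihepome → seiepome   [h-loss]
  giving Orgor seiepome.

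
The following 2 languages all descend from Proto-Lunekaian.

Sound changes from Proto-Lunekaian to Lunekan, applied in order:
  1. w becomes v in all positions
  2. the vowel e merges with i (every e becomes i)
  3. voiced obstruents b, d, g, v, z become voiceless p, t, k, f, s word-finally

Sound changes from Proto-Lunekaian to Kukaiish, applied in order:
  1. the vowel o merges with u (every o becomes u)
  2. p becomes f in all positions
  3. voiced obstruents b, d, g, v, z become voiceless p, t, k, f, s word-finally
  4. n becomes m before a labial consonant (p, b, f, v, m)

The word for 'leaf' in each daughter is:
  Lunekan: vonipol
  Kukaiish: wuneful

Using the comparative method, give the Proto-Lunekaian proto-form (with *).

Position 6: Lunekan has o, Kukaiish has u. Lunekan preserves o here (none of its changes turn any other segment into o), so the proto-segment is *o.
Position 5: Lunekan has p, Kukaiish has f. Taking the neighbouring segments as reconstructed: Lunekan p can only go back to *p; Kukaiish f could go back to *p or *f — the one source consistent with every daughter is *p.
Position 1: Lunekan has v, Kukaiish has w. Kukaiish preserves w here (none of its changes turn any other segment into w), so the proto-segment is *w.
This points to *wonepol. Verify forward in each daughter:
Lunekan: start from *wonepol.
  rule 1 (unconditioned shift): wonepol → vonepol
  rule 2 (vowel merger): vonepol → vonipol
  rule 3: no change — vonipol
  ⇒ Lunekan vonipol
Kukaiish: *wonepol
  wonepol → wunepul   [vowel merger]
  wunepul → wuneful   [unconditioned shift]
  wuneful (rule 3 does not apply)
  wuneful (rule 4 does not apply)
  giving Kukaiish wuneful.
Only *wonepol yields all of Lunekan vonipol, Kukaiish wuneful.

*wonepol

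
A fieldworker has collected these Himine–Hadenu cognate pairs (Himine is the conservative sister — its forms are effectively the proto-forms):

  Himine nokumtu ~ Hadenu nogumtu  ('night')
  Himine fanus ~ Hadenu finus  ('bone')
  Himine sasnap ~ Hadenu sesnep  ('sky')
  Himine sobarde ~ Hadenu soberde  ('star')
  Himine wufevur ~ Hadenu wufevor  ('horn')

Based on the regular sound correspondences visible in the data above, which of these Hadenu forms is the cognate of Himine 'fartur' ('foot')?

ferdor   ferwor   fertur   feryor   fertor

fertor

sobarde ~ soberde — Himine a corresponds to Hadenu e after a consonant, before r.
wufevur ~ wufevor — Himine u corresponds to Hadenu o after a consonant, before r.
Applying these to Himine 'fartur':
  fartur → fertur   (a→e after a consonant, before r)
  fertur → fertor   (u→o after a consonant, before r)
So the Hadenu cognate is 'fertor'.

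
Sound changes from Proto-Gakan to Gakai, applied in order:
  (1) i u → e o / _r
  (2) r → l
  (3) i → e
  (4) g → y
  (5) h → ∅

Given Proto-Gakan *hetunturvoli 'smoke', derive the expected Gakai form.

etuntolvole

Gakai: *hetunturvoli
  hetunturvoli → hetuntorvoli   [pre-rhotic lowering]
  hetuntorvoli → hetuntolvoli   [unconditioned shift]
  hetuntolvoli → hetuntolvole   [vowel merger]
  hetuntolvole (rule 4 does not apply)
  hetuntolvole → etuntolvole   [h-loss]
  giving Gakai etuntolvole.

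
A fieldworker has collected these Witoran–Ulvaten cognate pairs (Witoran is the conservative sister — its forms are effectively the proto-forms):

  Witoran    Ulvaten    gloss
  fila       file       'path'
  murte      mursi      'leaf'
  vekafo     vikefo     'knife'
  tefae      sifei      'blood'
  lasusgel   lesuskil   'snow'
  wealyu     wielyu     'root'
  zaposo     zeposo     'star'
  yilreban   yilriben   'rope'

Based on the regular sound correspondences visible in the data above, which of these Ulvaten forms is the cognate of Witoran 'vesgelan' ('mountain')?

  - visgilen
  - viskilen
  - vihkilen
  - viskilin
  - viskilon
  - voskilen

viskilen

vekafo ~ vikefo, lasusgel ~ lesuskil — Witoran e corresponds to Ulvaten i after a consonant, before a consonant other than r, m, n, p, b, f, v.
lasusgel ~ lesuskil — Witoran g corresponds to Ulvaten k after a consonant, before a front vowel.
yilreban ~ yilriben — Witoran a corresponds to Ulvaten e after a consonant, before a nasal.
Applying these to Witoran 'vesgelan':
  vesgelan → visgelan   (e→i after a consonant, before a consonant other than r, m, n, p, b, f, v)
  visgelan → viskelan   (g→k after a consonant, before a front vowel)
  viskelan → viskilan   (e→i after a consonant, before a consonant other than r, m, n, p, b, f, v)
  viskilan → viskilen   (a→e after a consonant, before a nasal)
So the Ulvaten cognate is 'viskilen'.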